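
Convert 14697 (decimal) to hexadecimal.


Divide by 16 repeatedly:
14697 ÷ 16 = 918 remainder 9 (9)
918 ÷ 16 = 57 remainder 6 (6)
57 ÷ 16 = 3 remainder 9 (9)
3 ÷ 16 = 0 remainder 3 (3)
Reading remainders bottom-up:
= 0x3969


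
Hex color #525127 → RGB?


Hex: #525127
R = 52₁₆ = 82
G = 51₁₆ = 81
B = 27₁₆ = 39
= RGB(82, 81, 39)


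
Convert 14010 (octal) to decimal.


Positional values:
Position 0: 0 × 8^0 = 0
Position 1: 1 × 8^1 = 8
Position 2: 0 × 8^2 = 0
Position 3: 4 × 8^3 = 2048
Position 4: 1 × 8^4 = 4096
Sum = 0 + 8 + 0 + 2048 + 4096
= 6152


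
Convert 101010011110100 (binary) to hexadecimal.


Group into 4-bit nibbles: 0101010011110100
  0101 = 5
  0100 = 4
  1111 = F
  0100 = 4
= 0x54F4


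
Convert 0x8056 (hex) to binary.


Each hex digit → 4 binary bits:
  8 = 1000
  0 = 0000
  5 = 0101
  6 = 0110
Concatenate: 1000 0000 0101 0110
= 1000000001010110


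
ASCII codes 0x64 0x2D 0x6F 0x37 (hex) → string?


Codes (hex): 0x64 0x2D 0x6F 0x37
Per-code ASCII lookup:
  0x64 = 100  (range 97-122: lowercase, 100 - 97 = 3) → 'd'
  0x2D = 45  (special character) → '-'
  0x6F = 111  (range 97-122: lowercase, 111 - 97 = 14) → 'o'
  0x37 = 55  (range 48-57: digits, 55 - 48 = 7) → '7'
= 'd-o7'


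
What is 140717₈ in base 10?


Positional values:
Position 0: 7 × 8^0 = 7
Position 1: 1 × 8^1 = 8
Position 2: 7 × 8^2 = 448
Position 3: 0 × 8^3 = 0
Position 4: 4 × 8^4 = 16384
Position 5: 1 × 8^5 = 32768
Sum = 7 + 8 + 448 + 0 + 16384 + 32768
= 49615


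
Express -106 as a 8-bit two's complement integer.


Original: 01101010
Step 1 - Invert all bits: 10010101
Step 2 - Add 1: 10010101 + 1
= 10010110 (represents -106)


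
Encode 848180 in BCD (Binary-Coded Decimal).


Each digit → 4-bit binary:
  8 → 1000
  4 → 0100
  8 → 1000
  1 → 0001
  8 → 1000
  0 → 0000
= 1000 0100 1000 0001 1000 0000


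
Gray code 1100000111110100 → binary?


Gray code: 1100000111110100
MSB stays the same: 1
Each subsequent bit = prev_binary XOR current_gray:
  B[1] = 1 XOR 1 = 0
  B[2] = 0 XOR 0 = 0
  B[3] = 0 XOR 0 = 0
  B[4] = 0 XOR 0 = 0
  B[5] = 0 XOR 0 = 0
  B[6] = 0 XOR 0 = 0
  B[7] = 0 XOR 1 = 1
  B[8] = 1 XOR 1 = 0
  B[9] = 0 XOR 1 = 1
  B[10] = 1 XOR 1 = 0
  B[11] = 0 XOR 1 = 1
  B[12] = 1 XOR 0 = 1
  B[13] = 1 XOR 1 = 0
  B[14] = 0 XOR 0 = 0
  B[15] = 0 XOR 0 = 0
= 1000000101011000 (33112 decimal)


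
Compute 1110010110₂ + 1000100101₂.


Align and add column by column (LSB to MSB, carry propagating):
  01110010110
+ 01000100101
  -----------
  col 0: 0 + 1 + 0 (carry in) = 1 → bit 1, carry out 0
  col 1: 1 + 0 + 0 (carry in) = 1 → bit 1, carry out 0
  col 2: 1 + 1 + 0 (carry in) = 2 → bit 0, carry out 1
  col 3: 0 + 0 + 1 (carry in) = 1 → bit 1, carry out 0
  col 4: 1 + 0 + 0 (carry in) = 1 → bit 1, carry out 0
  col 5: 0 + 1 + 0 (carry in) = 1 → bit 1, carry out 0
  col 6: 0 + 0 + 0 (carry in) = 0 → bit 0, carry out 0
  col 7: 1 + 0 + 0 (carry in) = 1 → bit 1, carry out 0
  col 8: 1 + 0 + 0 (carry in) = 1 → bit 1, carry out 0
  col 9: 1 + 1 + 0 (carry in) = 2 → bit 0, carry out 1
  col 10: 0 + 0 + 1 (carry in) = 1 → bit 1, carry out 0
Reading bits MSB→LSB: 10110111011
Strip leading zeros: 10110111011
= 10110111011


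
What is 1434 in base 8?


Divide by 8 repeatedly:
1434 ÷ 8 = 179 remainder 2
179 ÷ 8 = 22 remainder 3
22 ÷ 8 = 2 remainder 6
2 ÷ 8 = 0 remainder 2
Reading remainders bottom-up:
= 0o2632


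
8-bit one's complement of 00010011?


Original: 00010011
Invert all bits:
  bit 0: 0 → 1
  bit 1: 0 → 1
  bit 2: 0 → 1
  bit 3: 1 → 0
  bit 4: 0 → 1
  bit 5: 0 → 1
  bit 6: 1 → 0
  bit 7: 1 → 0
= 11101100


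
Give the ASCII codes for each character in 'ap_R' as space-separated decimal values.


String: 'ap_R'  (4 characters)
Per-character ASCII lookup:
  'a': lowercase starts at 97: 'a' = 97 + 0 = 97
  'p': lowercase starts at 97: 'p' = 97 + 15 = 112
  '_': special character: '_' = 95
  'R': uppercase starts at 65: 'R' = 65 + 17 = 82
= 97 112 95 82


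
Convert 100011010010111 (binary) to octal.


Group into 3-bit groups: 100011010010111
  100 = 4
  011 = 3
  010 = 2
  010 = 2
  111 = 7
= 0o43227


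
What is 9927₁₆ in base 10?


Positional values:
Position 0: 7 × 16^0 = 7 × 1 = 7
Position 1: 2 × 16^1 = 2 × 16 = 32
Position 2: 9 × 16^2 = 9 × 256 = 2304
Position 3: 9 × 16^3 = 9 × 4096 = 36864
Sum = 7 + 32 + 2304 + 36864
= 39207


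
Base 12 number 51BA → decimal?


Positional values (base 12):
  A × 12^0 = 10 × 1 = 10
  B × 12^1 = 11 × 12 = 132
  1 × 12^2 = 1 × 144 = 144
  5 × 12^3 = 5 × 1728 = 8640
Sum = 10 + 132 + 144 + 8640
= 8926


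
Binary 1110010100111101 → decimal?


Positional values:
Bit 0: 1 × 2^0 = 1
Bit 2: 1 × 2^2 = 4
Bit 3: 1 × 2^3 = 8
Bit 4: 1 × 2^4 = 16
Bit 5: 1 × 2^5 = 32
Bit 8: 1 × 2^8 = 256
Bit 10: 1 × 2^10 = 1024
Bit 13: 1 × 2^13 = 8192
Bit 14: 1 × 2^14 = 16384
Bit 15: 1 × 2^15 = 32768
Sum = 1 + 4 + 8 + 16 + 32 + 256 + 1024 + 8192 + 16384 + 32768
= 58685


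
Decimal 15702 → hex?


Divide by 16 repeatedly:
15702 ÷ 16 = 981 remainder 6 (6)
981 ÷ 16 = 61 remainder 5 (5)
61 ÷ 16 = 3 remainder 13 (D)
3 ÷ 16 = 0 remainder 3 (3)
Reading remainders bottom-up:
= 0x3D56


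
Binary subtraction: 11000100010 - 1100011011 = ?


Align and subtract column by column (LSB to MSB, borrowing when needed):
  11000100010
- 01100011011
  -----------
  col 0: (0 - 0 borrow-in) - 1 → borrow from next column: (0+2) - 1 = 1, borrow out 1
  col 1: (1 - 1 borrow-in) - 1 → borrow from next column: (0+2) - 1 = 1, borrow out 1
  col 2: (0 - 1 borrow-in) - 0 → borrow from next column: (-1+2) - 0 = 1, borrow out 1
  col 3: (0 - 1 borrow-in) - 1 → borrow from next column: (-1+2) - 1 = 0, borrow out 1
  col 4: (0 - 1 borrow-in) - 1 → borrow from next column: (-1+2) - 1 = 0, borrow out 1
  col 5: (1 - 1 borrow-in) - 0 → 0 - 0 = 0, borrow out 0
  col 6: (0 - 0 borrow-in) - 0 → 0 - 0 = 0, borrow out 0
  col 7: (0 - 0 borrow-in) - 0 → 0 - 0 = 0, borrow out 0
  col 8: (0 - 0 borrow-in) - 1 → borrow from next column: (0+2) - 1 = 1, borrow out 1
  col 9: (1 - 1 borrow-in) - 1 → borrow from next column: (0+2) - 1 = 1, borrow out 1
  col 10: (1 - 1 borrow-in) - 0 → 0 - 0 = 0, borrow out 0
Reading bits MSB→LSB: 01100000111
Strip leading zeros: 1100000111
= 1100000111


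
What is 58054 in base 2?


Divide by 2 repeatedly:
58054 ÷ 2 = 29027 remainder 0
29027 ÷ 2 = 14513 remainder 1
14513 ÷ 2 = 7256 remainder 1
7256 ÷ 2 = 3628 remainder 0
3628 ÷ 2 = 1814 remainder 0
1814 ÷ 2 = 907 remainder 0
907 ÷ 2 = 453 remainder 1
453 ÷ 2 = 226 remainder 1
226 ÷ 2 = 113 remainder 0
113 ÷ 2 = 56 remainder 1
56 ÷ 2 = 28 remainder 0
28 ÷ 2 = 14 remainder 0
14 ÷ 2 = 7 remainder 0
7 ÷ 2 = 3 remainder 1
3 ÷ 2 = 1 remainder 1
1 ÷ 2 = 0 remainder 1
Reading remainders bottom-up:
= 1110001011000110


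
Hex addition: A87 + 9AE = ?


Align and add column by column (LSB to MSB, each column mod 16 with carry):
  0A87
+ 09AE
  ----
  col 0: 7(7) + E(14) + 0 (carry in) = 21 → 5(5), carry out 1
  col 1: 8(8) + A(10) + 1 (carry in) = 19 → 3(3), carry out 1
  col 2: A(10) + 9(9) + 1 (carry in) = 20 → 4(4), carry out 1
  col 3: 0(0) + 0(0) + 1 (carry in) = 1 → 1(1), carry out 0
Reading digits MSB→LSB: 1435
Strip leading zeros: 1435
= 0x1435


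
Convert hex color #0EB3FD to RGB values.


Hex: #0EB3FD
R = 0E₁₆ = 14
G = B3₁₆ = 179
B = FD₁₆ = 253
= RGB(14, 179, 253)


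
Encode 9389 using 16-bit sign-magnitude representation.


Sign bit: 0 (positive)
Magnitude: 9389 = 010010010101101
= 0010010010101101


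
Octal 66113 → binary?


Each octal digit → 3 binary bits:
  6 = 110
  6 = 110
  1 = 001
  1 = 001
  3 = 011
Concatenate: 110 110 001 001 011
= 110110001001011


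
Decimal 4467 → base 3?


Divide by 3 repeatedly:
4467 ÷ 3 = 1489 remainder 0
1489 ÷ 3 = 496 remainder 1
496 ÷ 3 = 165 remainder 1
165 ÷ 3 = 55 remainder 0
55 ÷ 3 = 18 remainder 1
18 ÷ 3 = 6 remainder 0
6 ÷ 3 = 2 remainder 0
2 ÷ 3 = 0 remainder 2
Reading remainders bottom-up:
= 20010110


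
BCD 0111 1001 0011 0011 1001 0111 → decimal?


Each 4-bit group → digit:
  0111 → 7
  1001 → 9
  0011 → 3
  0011 → 3
  1001 → 9
  0111 → 7
= 793397


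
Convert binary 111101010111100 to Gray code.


Binary: 111101010111100
Gray code: G = B XOR (B >> 1)
B >> 1 = 011110101011110
111101010111100 XOR 011110101011110:
  1 XOR 0 = 1
  1 XOR 1 = 0
  1 XOR 1 = 0
  1 XOR 1 = 0
  0 XOR 1 = 1
  1 XOR 0 = 1
  0 XOR 1 = 1
  1 XOR 0 = 1
  0 XOR 1 = 1
  1 XOR 0 = 1
  1 XOR 1 = 0
  1 XOR 1 = 0
  1 XOR 1 = 0
  0 XOR 1 = 1
  0 XOR 0 = 0
= 100011111100010


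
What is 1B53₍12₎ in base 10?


Positional values (base 12):
  3 × 12^0 = 3 × 1 = 3
  5 × 12^1 = 5 × 12 = 60
  B × 12^2 = 11 × 144 = 1584
  1 × 12^3 = 1 × 1728 = 1728
Sum = 3 + 60 + 1584 + 1728
= 3375


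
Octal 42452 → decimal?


Positional values:
Position 0: 2 × 8^0 = 2
Position 1: 5 × 8^1 = 40
Position 2: 4 × 8^2 = 256
Position 3: 2 × 8^3 = 1024
Position 4: 4 × 8^4 = 16384
Sum = 2 + 40 + 256 + 1024 + 16384
= 17706


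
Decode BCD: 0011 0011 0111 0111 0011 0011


Each 4-bit group → digit:
  0011 → 3
  0011 → 3
  0111 → 7
  0111 → 7
  0011 → 3
  0011 → 3
= 337733


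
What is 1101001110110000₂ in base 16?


Group into 4-bit nibbles: 1101001110110000
  1101 = D
  0011 = 3
  1011 = B
  0000 = 0
= 0xD3B0


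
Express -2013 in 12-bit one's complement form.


Original: 011111011101
Invert all bits:
  bit 0: 0 → 1
  bit 1: 1 → 0
  bit 2: 1 → 0
  bit 3: 1 → 0
  bit 4: 1 → 0
  bit 5: 1 → 0
  bit 6: 0 → 1
  bit 7: 1 → 0
  bit 8: 1 → 0
  bit 9: 1 → 0
  bit 10: 0 → 1
  bit 11: 1 → 0
= 100000100010


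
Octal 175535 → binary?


Each octal digit → 3 binary bits:
  1 = 001
  7 = 111
  5 = 101
  5 = 101
  3 = 011
  5 = 101
Concatenate: 001 111 101 101 011 101
= 001111101101011101


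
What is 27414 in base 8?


Divide by 8 repeatedly:
27414 ÷ 8 = 3426 remainder 6
3426 ÷ 8 = 428 remainder 2
428 ÷ 8 = 53 remainder 4
53 ÷ 8 = 6 remainder 5
6 ÷ 8 = 0 remainder 6
Reading remainders bottom-up:
= 0o65426


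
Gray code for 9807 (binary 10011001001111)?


Binary: 10011001001111
Gray code: G = B XOR (B >> 1)
B >> 1 = 01001100100111
10011001001111 XOR 01001100100111:
  1 XOR 0 = 1
  0 XOR 1 = 1
  0 XOR 0 = 0
  1 XOR 0 = 1
  1 XOR 1 = 0
  0 XOR 1 = 1
  0 XOR 0 = 0
  1 XOR 0 = 1
  0 XOR 1 = 1
  0 XOR 0 = 0
  1 XOR 0 = 1
  1 XOR 1 = 0
  1 XOR 1 = 0
  1 XOR 1 = 0
= 11010101101000


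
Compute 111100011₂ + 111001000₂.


Align and add column by column (LSB to MSB, carry propagating):
  0111100011
+ 0111001000
  ----------
  col 0: 1 + 0 + 0 (carry in) = 1 → bit 1, carry out 0
  col 1: 1 + 0 + 0 (carry in) = 1 → bit 1, carry out 0
  col 2: 0 + 0 + 0 (carry in) = 0 → bit 0, carry out 0
  col 3: 0 + 1 + 0 (carry in) = 1 → bit 1, carry out 0
  col 4: 0 + 0 + 0 (carry in) = 0 → bit 0, carry out 0
  col 5: 1 + 0 + 0 (carry in) = 1 → bit 1, carry out 0
  col 6: 1 + 1 + 0 (carry in) = 2 → bit 0, carry out 1
  col 7: 1 + 1 + 1 (carry in) = 3 → bit 1, carry out 1
  col 8: 1 + 1 + 1 (carry in) = 3 → bit 1, carry out 1
  col 9: 0 + 0 + 1 (carry in) = 1 → bit 1, carry out 0
Reading bits MSB→LSB: 1110101011
Strip leading zeros: 1110101011
= 1110101011


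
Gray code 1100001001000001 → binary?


Gray code: 1100001001000001
MSB stays the same: 1
Each subsequent bit = prev_binary XOR current_gray:
  B[1] = 1 XOR 1 = 0
  B[2] = 0 XOR 0 = 0
  B[3] = 0 XOR 0 = 0
  B[4] = 0 XOR 0 = 0
  B[5] = 0 XOR 0 = 0
  B[6] = 0 XOR 1 = 1
  B[7] = 1 XOR 0 = 1
  B[8] = 1 XOR 0 = 1
  B[9] = 1 XOR 1 = 0
  B[10] = 0 XOR 0 = 0
  B[11] = 0 XOR 0 = 0
  B[12] = 0 XOR 0 = 0
  B[13] = 0 XOR 0 = 0
  B[14] = 0 XOR 0 = 0
  B[15] = 0 XOR 1 = 1
= 1000001110000001 (33665 decimal)


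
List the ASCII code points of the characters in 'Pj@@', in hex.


String: 'Pj@@'  (4 characters)
Per-character ASCII lookup:
  'P': uppercase starts at 65: 'P' = 65 + 15 = 80 → 0x50
  'j': lowercase starts at 97: 'j' = 97 + 9 = 106 → 0x6A
  '@': special character: '@' = 64 → 0x40
  '@': special character: '@' = 64 → 0x40
= 0x50 0x6A 0x40 0x40


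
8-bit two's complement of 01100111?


Original: 01100111
Step 1 - Invert all bits: 10011000
Step 2 - Add 1: 10011000 + 1
= 10011001 (represents -103)


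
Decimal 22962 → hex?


Divide by 16 repeatedly:
22962 ÷ 16 = 1435 remainder 2 (2)
1435 ÷ 16 = 89 remainder 11 (B)
89 ÷ 16 = 5 remainder 9 (9)
5 ÷ 16 = 0 remainder 5 (5)
Reading remainders bottom-up:
= 0x59B2


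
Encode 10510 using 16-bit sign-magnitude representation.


Sign bit: 0 (positive)
Magnitude: 10510 = 010100100001110
= 0010100100001110


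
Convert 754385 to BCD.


Each digit → 4-bit binary:
  7 → 0111
  5 → 0101
  4 → 0100
  3 → 0011
  8 → 1000
  5 → 0101
= 0111 0101 0100 0011 1000 0101


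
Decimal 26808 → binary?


Divide by 2 repeatedly:
26808 ÷ 2 = 13404 remainder 0
13404 ÷ 2 = 6702 remainder 0
6702 ÷ 2 = 3351 remainder 0
3351 ÷ 2 = 1675 remainder 1
1675 ÷ 2 = 837 remainder 1
837 ÷ 2 = 418 remainder 1
418 ÷ 2 = 209 remainder 0
209 ÷ 2 = 104 remainder 1
104 ÷ 2 = 52 remainder 0
52 ÷ 2 = 26 remainder 0
26 ÷ 2 = 13 remainder 0
13 ÷ 2 = 6 remainder 1
6 ÷ 2 = 3 remainder 0
3 ÷ 2 = 1 remainder 1
1 ÷ 2 = 0 remainder 1
Reading remainders bottom-up:
= 110100010111000


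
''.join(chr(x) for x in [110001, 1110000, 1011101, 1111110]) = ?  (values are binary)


Codes (binary): 110001 1110000 1011101 1111110
Per-code ASCII lookup:
  110001 = 49  (range 48-57: digits, 49 - 48 = 1) → '1'
  1110000 = 112  (range 97-122: lowercase, 112 - 97 = 15) → 'p'
  1011101 = 93  (special character) → ']'
  1111110 = 126  (special character) → '~'
= '1p]~'


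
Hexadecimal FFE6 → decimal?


Positional values:
Position 0: 6 × 16^0 = 6 × 1 = 6
Position 1: E × 16^1 = 14 × 16 = 224
Position 2: F × 16^2 = 15 × 256 = 3840
Position 3: F × 16^3 = 15 × 4096 = 61440
Sum = 6 + 224 + 3840 + 61440
= 65510


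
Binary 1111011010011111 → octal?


Group into 3-bit groups: 001111011010011111
  001 = 1
  111 = 7
  011 = 3
  010 = 2
  011 = 3
  111 = 7
= 0o173237


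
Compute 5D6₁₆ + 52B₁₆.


Align and add column by column (LSB to MSB, each column mod 16 with carry):
  05D6
+ 052B
  ----
  col 0: 6(6) + B(11) + 0 (carry in) = 17 → 1(1), carry out 1
  col 1: D(13) + 2(2) + 1 (carry in) = 16 → 0(0), carry out 1
  col 2: 5(5) + 5(5) + 1 (carry in) = 11 → B(11), carry out 0
  col 3: 0(0) + 0(0) + 0 (carry in) = 0 → 0(0), carry out 0
Reading digits MSB→LSB: 0B01
Strip leading zeros: B01
= 0xB01


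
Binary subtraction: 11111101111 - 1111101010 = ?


Align and subtract column by column (LSB to MSB, borrowing when needed):
  11111101111
- 01111101010
  -----------
  col 0: (1 - 0 borrow-in) - 0 → 1 - 0 = 1, borrow out 0
  col 1: (1 - 0 borrow-in) - 1 → 1 - 1 = 0, borrow out 0
  col 2: (1 - 0 borrow-in) - 0 → 1 - 0 = 1, borrow out 0
  col 3: (1 - 0 borrow-in) - 1 → 1 - 1 = 0, borrow out 0
  col 4: (0 - 0 borrow-in) - 0 → 0 - 0 = 0, borrow out 0
  col 5: (1 - 0 borrow-in) - 1 → 1 - 1 = 0, borrow out 0
  col 6: (1 - 0 borrow-in) - 1 → 1 - 1 = 0, borrow out 0
  col 7: (1 - 0 borrow-in) - 1 → 1 - 1 = 0, borrow out 0
  col 8: (1 - 0 borrow-in) - 1 → 1 - 1 = 0, borrow out 0
  col 9: (1 - 0 borrow-in) - 1 → 1 - 1 = 0, borrow out 0
  col 10: (1 - 0 borrow-in) - 0 → 1 - 0 = 1, borrow out 0
Reading bits MSB→LSB: 10000000101
Strip leading zeros: 10000000101
= 10000000101


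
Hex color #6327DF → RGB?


Hex: #6327DF
R = 63₁₆ = 99
G = 27₁₆ = 39
B = DF₁₆ = 223
= RGB(99, 39, 223)


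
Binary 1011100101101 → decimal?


Positional values:
Bit 0: 1 × 2^0 = 1
Bit 2: 1 × 2^2 = 4
Bit 3: 1 × 2^3 = 8
Bit 5: 1 × 2^5 = 32
Bit 8: 1 × 2^8 = 256
Bit 9: 1 × 2^9 = 512
Bit 10: 1 × 2^10 = 1024
Bit 12: 1 × 2^12 = 4096
Sum = 1 + 4 + 8 + 32 + 256 + 512 + 1024 + 4096
= 5933


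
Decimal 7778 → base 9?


Divide by 9 repeatedly:
7778 ÷ 9 = 864 remainder 2
864 ÷ 9 = 96 remainder 0
96 ÷ 9 = 10 remainder 6
10 ÷ 9 = 1 remainder 1
1 ÷ 9 = 0 remainder 1
Reading remainders bottom-up:
= 11602


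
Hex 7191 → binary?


Each hex digit → 4 binary bits:
  7 = 0111
  1 = 0001
  9 = 1001
  1 = 0001
Concatenate: 0111 0001 1001 0001
= 0111000110010001


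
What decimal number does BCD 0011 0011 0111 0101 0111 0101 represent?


Each 4-bit group → digit:
  0011 → 3
  0011 → 3
  0111 → 7
  0101 → 5
  0111 → 7
  0101 → 5
= 337575


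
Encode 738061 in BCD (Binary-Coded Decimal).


Each digit → 4-bit binary:
  7 → 0111
  3 → 0011
  8 → 1000
  0 → 0000
  6 → 0110
  1 → 0001
= 0111 0011 1000 0000 0110 0001


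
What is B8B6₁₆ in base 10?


Positional values:
Position 0: 6 × 16^0 = 6 × 1 = 6
Position 1: B × 16^1 = 11 × 16 = 176
Position 2: 8 × 16^2 = 8 × 256 = 2048
Position 3: B × 16^3 = 11 × 4096 = 45056
Sum = 6 + 176 + 2048 + 45056
= 47286


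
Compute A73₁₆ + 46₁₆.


Align and add column by column (LSB to MSB, each column mod 16 with carry):
  0A73
+ 0046
  ----
  col 0: 3(3) + 6(6) + 0 (carry in) = 9 → 9(9), carry out 0
  col 1: 7(7) + 4(4) + 0 (carry in) = 11 → B(11), carry out 0
  col 2: A(10) + 0(0) + 0 (carry in) = 10 → A(10), carry out 0
  col 3: 0(0) + 0(0) + 0 (carry in) = 0 → 0(0), carry out 0
Reading digits MSB→LSB: 0AB9
Strip leading zeros: AB9
= 0xAB9


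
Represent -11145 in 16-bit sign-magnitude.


Sign bit: 1 (negative)
Magnitude: 11145 = 010101110001001
= 1010101110001001


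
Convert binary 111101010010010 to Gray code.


Binary: 111101010010010
Gray code: G = B XOR (B >> 1)
B >> 1 = 011110101001001
111101010010010 XOR 011110101001001:
  1 XOR 0 = 1
  1 XOR 1 = 0
  1 XOR 1 = 0
  1 XOR 1 = 0
  0 XOR 1 = 1
  1 XOR 0 = 1
  0 XOR 1 = 1
  1 XOR 0 = 1
  0 XOR 1 = 1
  0 XOR 0 = 0
  1 XOR 0 = 1
  0 XOR 1 = 1
  0 XOR 0 = 0
  1 XOR 0 = 1
  0 XOR 1 = 1
= 100011111011011


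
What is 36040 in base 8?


Divide by 8 repeatedly:
36040 ÷ 8 = 4505 remainder 0
4505 ÷ 8 = 563 remainder 1
563 ÷ 8 = 70 remainder 3
70 ÷ 8 = 8 remainder 6
8 ÷ 8 = 1 remainder 0
1 ÷ 8 = 0 remainder 1
Reading remainders bottom-up:
= 0o106310


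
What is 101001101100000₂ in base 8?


Group into 3-bit groups: 101001101100000
  101 = 5
  001 = 1
  101 = 5
  100 = 4
  000 = 0
= 0o51540


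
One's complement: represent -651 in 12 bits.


Original: 001010001011
Invert all bits:
  bit 0: 0 → 1
  bit 1: 0 → 1
  bit 2: 1 → 0
  bit 3: 0 → 1
  bit 4: 1 → 0
  bit 5: 0 → 1
  bit 6: 0 → 1
  bit 7: 0 → 1
  bit 8: 1 → 0
  bit 9: 0 → 1
  bit 10: 1 → 0
  bit 11: 1 → 0
= 110101110100


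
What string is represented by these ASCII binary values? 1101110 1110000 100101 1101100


Codes (binary): 1101110 1110000 100101 1101100
Per-code ASCII lookup:
  1101110 = 110  (range 97-122: lowercase, 110 - 97 = 13) → 'n'
  1110000 = 112  (range 97-122: lowercase, 112 - 97 = 15) → 'p'
  100101 = 37  (special character) → '%'
  1101100 = 108  (range 97-122: lowercase, 108 - 97 = 11) → 'l'
= 'np%l'


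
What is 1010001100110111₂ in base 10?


Positional values:
Bit 0: 1 × 2^0 = 1
Bit 1: 1 × 2^1 = 2
Bit 2: 1 × 2^2 = 4
Bit 4: 1 × 2^4 = 16
Bit 5: 1 × 2^5 = 32
Bit 8: 1 × 2^8 = 256
Bit 9: 1 × 2^9 = 512
Bit 13: 1 × 2^13 = 8192
Bit 15: 1 × 2^15 = 32768
Sum = 1 + 2 + 4 + 16 + 32 + 256 + 512 + 8192 + 32768
= 41783


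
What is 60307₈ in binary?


Each octal digit → 3 binary bits:
  6 = 110
  0 = 000
  3 = 011
  0 = 000
  7 = 111
Concatenate: 110 000 011 000 111
= 110000011000111


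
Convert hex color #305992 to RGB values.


Hex: #305992
R = 30₁₆ = 48
G = 59₁₆ = 89
B = 92₁₆ = 146
= RGB(48, 89, 146)


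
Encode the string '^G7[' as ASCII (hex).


String: '^G7['  (4 characters)
Per-character ASCII lookup:
  '^': special character: '^' = 94 → 0x5E
  'G': uppercase starts at 65: 'G' = 65 + 6 = 71 → 0x47
  '7': digits start at 48: '7' = 48 + 7 = 55 → 0x37
  '[': special character: '[' = 91 → 0x5B
= 0x5E 0x47 0x37 0x5B


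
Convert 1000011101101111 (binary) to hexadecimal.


Group into 4-bit nibbles: 1000011101101111
  1000 = 8
  0111 = 7
  0110 = 6
  1111 = F
= 0x876F


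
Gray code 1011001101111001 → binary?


Gray code: 1011001101111001
MSB stays the same: 1
Each subsequent bit = prev_binary XOR current_gray:
  B[1] = 1 XOR 0 = 1
  B[2] = 1 XOR 1 = 0
  B[3] = 0 XOR 1 = 1
  B[4] = 1 XOR 0 = 1
  B[5] = 1 XOR 0 = 1
  B[6] = 1 XOR 1 = 0
  B[7] = 0 XOR 1 = 1
  B[8] = 1 XOR 0 = 1
  B[9] = 1 XOR 1 = 0
  B[10] = 0 XOR 1 = 1
  B[11] = 1 XOR 1 = 0
  B[12] = 0 XOR 1 = 1
  B[13] = 1 XOR 0 = 1
  B[14] = 1 XOR 0 = 1
  B[15] = 1 XOR 1 = 0
= 1101110110101110 (56750 decimal)


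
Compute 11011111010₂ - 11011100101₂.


Align and subtract column by column (LSB to MSB, borrowing when needed):
  11011111010
- 11011100101
  -----------
  col 0: (0 - 0 borrow-in) - 1 → borrow from next column: (0+2) - 1 = 1, borrow out 1
  col 1: (1 - 1 borrow-in) - 0 → 0 - 0 = 0, borrow out 0
  col 2: (0 - 0 borrow-in) - 1 → borrow from next column: (0+2) - 1 = 1, borrow out 1
  col 3: (1 - 1 borrow-in) - 0 → 0 - 0 = 0, borrow out 0
  col 4: (1 - 0 borrow-in) - 0 → 1 - 0 = 1, borrow out 0
  col 5: (1 - 0 borrow-in) - 1 → 1 - 1 = 0, borrow out 0
  col 6: (1 - 0 borrow-in) - 1 → 1 - 1 = 0, borrow out 0
  col 7: (1 - 0 borrow-in) - 1 → 1 - 1 = 0, borrow out 0
  col 8: (0 - 0 borrow-in) - 0 → 0 - 0 = 0, borrow out 0
  col 9: (1 - 0 borrow-in) - 1 → 1 - 1 = 0, borrow out 0
  col 10: (1 - 0 borrow-in) - 1 → 1 - 1 = 0, borrow out 0
Reading bits MSB→LSB: 00000010101
Strip leading zeros: 10101
= 10101


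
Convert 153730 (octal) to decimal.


Positional values:
Position 0: 0 × 8^0 = 0
Position 1: 3 × 8^1 = 24
Position 2: 7 × 8^2 = 448
Position 3: 3 × 8^3 = 1536
Position 4: 5 × 8^4 = 20480
Position 5: 1 × 8^5 = 32768
Sum = 0 + 24 + 448 + 1536 + 20480 + 32768
= 55256


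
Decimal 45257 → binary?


Divide by 2 repeatedly:
45257 ÷ 2 = 22628 remainder 1
22628 ÷ 2 = 11314 remainder 0
11314 ÷ 2 = 5657 remainder 0
5657 ÷ 2 = 2828 remainder 1
2828 ÷ 2 = 1414 remainder 0
1414 ÷ 2 = 707 remainder 0
707 ÷ 2 = 353 remainder 1
353 ÷ 2 = 176 remainder 1
176 ÷ 2 = 88 remainder 0
88 ÷ 2 = 44 remainder 0
44 ÷ 2 = 22 remainder 0
22 ÷ 2 = 11 remainder 0
11 ÷ 2 = 5 remainder 1
5 ÷ 2 = 2 remainder 1
2 ÷ 2 = 1 remainder 0
1 ÷ 2 = 0 remainder 1
Reading remainders bottom-up:
= 1011000011001001


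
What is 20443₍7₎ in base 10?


Positional values (base 7):
  3 × 7^0 = 3 × 1 = 3
  4 × 7^1 = 4 × 7 = 28
  4 × 7^2 = 4 × 49 = 196
  0 × 7^3 = 0 × 343 = 0
  2 × 7^4 = 2 × 2401 = 4802
Sum = 3 + 28 + 196 + 0 + 4802
= 5029


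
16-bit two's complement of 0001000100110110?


Original: 0001000100110110
Step 1 - Invert all bits: 1110111011001001
Step 2 - Add 1: 1110111011001001 + 1
= 1110111011001010 (represents -4406)


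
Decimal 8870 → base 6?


Divide by 6 repeatedly:
8870 ÷ 6 = 1478 remainder 2
1478 ÷ 6 = 246 remainder 2
246 ÷ 6 = 41 remainder 0
41 ÷ 6 = 6 remainder 5
6 ÷ 6 = 1 remainder 0
1 ÷ 6 = 0 remainder 1
Reading remainders bottom-up:
= 105022


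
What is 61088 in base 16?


Divide by 16 repeatedly:
61088 ÷ 16 = 3818 remainder 0 (0)
3818 ÷ 16 = 238 remainder 10 (A)
238 ÷ 16 = 14 remainder 14 (E)
14 ÷ 16 = 0 remainder 14 (E)
Reading remainders bottom-up:
= 0xEEA0


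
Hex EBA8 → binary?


Each hex digit → 4 binary bits:
  E = 1110
  B = 1011
  A = 1010
  8 = 1000
Concatenate: 1110 1011 1010 1000
= 1110101110101000


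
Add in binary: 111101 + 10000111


Align and add column by column (LSB to MSB, carry propagating):
  000111101
+ 010000111
  ---------
  col 0: 1 + 1 + 0 (carry in) = 2 → bit 0, carry out 1
  col 1: 0 + 1 + 1 (carry in) = 2 → bit 0, carry out 1
  col 2: 1 + 1 + 1 (carry in) = 3 → bit 1, carry out 1
  col 3: 1 + 0 + 1 (carry in) = 2 → bit 0, carry out 1
  col 4: 1 + 0 + 1 (carry in) = 2 → bit 0, carry out 1
  col 5: 1 + 0 + 1 (carry in) = 2 → bit 0, carry out 1
  col 6: 0 + 0 + 1 (carry in) = 1 → bit 1, carry out 0
  col 7: 0 + 1 + 0 (carry in) = 1 → bit 1, carry out 0
  col 8: 0 + 0 + 0 (carry in) = 0 → bit 0, carry out 0
Reading bits MSB→LSB: 011000100
Strip leading zeros: 11000100
= 11000100


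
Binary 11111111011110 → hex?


Group into 4-bit nibbles: 0011111111011110
  0011 = 3
  1111 = F
  1101 = D
  1110 = E
= 0x3FDE


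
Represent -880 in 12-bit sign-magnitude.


Sign bit: 1 (negative)
Magnitude: 880 = 01101110000
= 101101110000


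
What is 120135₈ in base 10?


Positional values:
Position 0: 5 × 8^0 = 5
Position 1: 3 × 8^1 = 24
Position 2: 1 × 8^2 = 64
Position 3: 0 × 8^3 = 0
Position 4: 2 × 8^4 = 8192
Position 5: 1 × 8^5 = 32768
Sum = 5 + 24 + 64 + 0 + 8192 + 32768
= 41053


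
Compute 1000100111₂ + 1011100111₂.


Align and add column by column (LSB to MSB, carry propagating):
  01000100111
+ 01011100111
  -----------
  col 0: 1 + 1 + 0 (carry in) = 2 → bit 0, carry out 1
  col 1: 1 + 1 + 1 (carry in) = 3 → bit 1, carry out 1
  col 2: 1 + 1 + 1 (carry in) = 3 → bit 1, carry out 1
  col 3: 0 + 0 + 1 (carry in) = 1 → bit 1, carry out 0
  col 4: 0 + 0 + 0 (carry in) = 0 → bit 0, carry out 0
  col 5: 1 + 1 + 0 (carry in) = 2 → bit 0, carry out 1
  col 6: 0 + 1 + 1 (carry in) = 2 → bit 0, carry out 1
  col 7: 0 + 1 + 1 (carry in) = 2 → bit 0, carry out 1
  col 8: 0 + 0 + 1 (carry in) = 1 → bit 1, carry out 0
  col 9: 1 + 1 + 0 (carry in) = 2 → bit 0, carry out 1
  col 10: 0 + 0 + 1 (carry in) = 1 → bit 1, carry out 0
Reading bits MSB→LSB: 10100001110
Strip leading zeros: 10100001110
= 10100001110


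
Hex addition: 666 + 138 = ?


Align and add column by column (LSB to MSB, each column mod 16 with carry):
  0666
+ 0138
  ----
  col 0: 6(6) + 8(8) + 0 (carry in) = 14 → E(14), carry out 0
  col 1: 6(6) + 3(3) + 0 (carry in) = 9 → 9(9), carry out 0
  col 2: 6(6) + 1(1) + 0 (carry in) = 7 → 7(7), carry out 0
  col 3: 0(0) + 0(0) + 0 (carry in) = 0 → 0(0), carry out 0
Reading digits MSB→LSB: 079E
Strip leading zeros: 79E
= 0x79E


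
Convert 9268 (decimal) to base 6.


Divide by 6 repeatedly:
9268 ÷ 6 = 1544 remainder 4
1544 ÷ 6 = 257 remainder 2
257 ÷ 6 = 42 remainder 5
42 ÷ 6 = 7 remainder 0
7 ÷ 6 = 1 remainder 1
1 ÷ 6 = 0 remainder 1
Reading remainders bottom-up:
= 110524


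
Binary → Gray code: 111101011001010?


Binary: 111101011001010
Gray code: G = B XOR (B >> 1)
B >> 1 = 011110101100101
111101011001010 XOR 011110101100101:
  1 XOR 0 = 1
  1 XOR 1 = 0
  1 XOR 1 = 0
  1 XOR 1 = 0
  0 XOR 1 = 1
  1 XOR 0 = 1
  0 XOR 1 = 1
  1 XOR 0 = 1
  1 XOR 1 = 0
  0 XOR 1 = 1
  0 XOR 0 = 0
  1 XOR 0 = 1
  0 XOR 1 = 1
  1 XOR 0 = 1
  0 XOR 1 = 1
= 100011110101111


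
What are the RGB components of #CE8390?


Hex: #CE8390
R = CE₁₆ = 206
G = 83₁₆ = 131
B = 90₁₆ = 144
= RGB(206, 131, 144)


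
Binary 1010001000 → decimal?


Positional values:
Bit 3: 1 × 2^3 = 8
Bit 7: 1 × 2^7 = 128
Bit 9: 1 × 2^9 = 512
Sum = 8 + 128 + 512
= 648


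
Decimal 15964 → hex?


Divide by 16 repeatedly:
15964 ÷ 16 = 997 remainder 12 (C)
997 ÷ 16 = 62 remainder 5 (5)
62 ÷ 16 = 3 remainder 14 (E)
3 ÷ 16 = 0 remainder 3 (3)
Reading remainders bottom-up:
= 0x3E5C


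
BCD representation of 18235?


Each digit → 4-bit binary:
  1 → 0001
  8 → 1000
  2 → 0010
  3 → 0011
  5 → 0101
= 0001 1000 0010 0011 0101


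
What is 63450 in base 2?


Divide by 2 repeatedly:
63450 ÷ 2 = 31725 remainder 0
31725 ÷ 2 = 15862 remainder 1
15862 ÷ 2 = 7931 remainder 0
7931 ÷ 2 = 3965 remainder 1
3965 ÷ 2 = 1982 remainder 1
1982 ÷ 2 = 991 remainder 0
991 ÷ 2 = 495 remainder 1
495 ÷ 2 = 247 remainder 1
247 ÷ 2 = 123 remainder 1
123 ÷ 2 = 61 remainder 1
61 ÷ 2 = 30 remainder 1
30 ÷ 2 = 15 remainder 0
15 ÷ 2 = 7 remainder 1
7 ÷ 2 = 3 remainder 1
3 ÷ 2 = 1 remainder 1
1 ÷ 2 = 0 remainder 1
Reading remainders bottom-up:
= 1111011111011010


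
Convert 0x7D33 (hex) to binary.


Each hex digit → 4 binary bits:
  7 = 0111
  D = 1101
  3 = 0011
  3 = 0011
Concatenate: 0111 1101 0011 0011
= 0111110100110011


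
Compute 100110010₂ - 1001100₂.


Align and subtract column by column (LSB to MSB, borrowing when needed):
  100110010
- 001001100
  ---------
  col 0: (0 - 0 borrow-in) - 0 → 0 - 0 = 0, borrow out 0
  col 1: (1 - 0 borrow-in) - 0 → 1 - 0 = 1, borrow out 0
  col 2: (0 - 0 borrow-in) - 1 → borrow from next column: (0+2) - 1 = 1, borrow out 1
  col 3: (0 - 1 borrow-in) - 1 → borrow from next column: (-1+2) - 1 = 0, borrow out 1
  col 4: (1 - 1 borrow-in) - 0 → 0 - 0 = 0, borrow out 0
  col 5: (1 - 0 borrow-in) - 0 → 1 - 0 = 1, borrow out 0
  col 6: (0 - 0 borrow-in) - 1 → borrow from next column: (0+2) - 1 = 1, borrow out 1
  col 7: (0 - 1 borrow-in) - 0 → borrow from next column: (-1+2) - 0 = 1, borrow out 1
  col 8: (1 - 1 borrow-in) - 0 → 0 - 0 = 0, borrow out 0
Reading bits MSB→LSB: 011100110
Strip leading zeros: 11100110
= 11100110


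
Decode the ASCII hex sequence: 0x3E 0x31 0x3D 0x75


Codes (hex): 0x3E 0x31 0x3D 0x75
Per-code ASCII lookup:
  0x3E = 62  (special character) → '>'
  0x31 = 49  (range 48-57: digits, 49 - 48 = 1) → '1'
  0x3D = 61  (special character) → '='
  0x75 = 117  (range 97-122: lowercase, 117 - 97 = 20) → 'u'
= '>1=u'


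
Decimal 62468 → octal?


Divide by 8 repeatedly:
62468 ÷ 8 = 7808 remainder 4
7808 ÷ 8 = 976 remainder 0
976 ÷ 8 = 122 remainder 0
122 ÷ 8 = 15 remainder 2
15 ÷ 8 = 1 remainder 7
1 ÷ 8 = 0 remainder 1
Reading remainders bottom-up:
= 0o172004


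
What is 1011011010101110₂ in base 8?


Group into 3-bit groups: 001011011010101110
  001 = 1
  011 = 3
  011 = 3
  010 = 2
  101 = 5
  110 = 6
= 0o133256


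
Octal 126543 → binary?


Each octal digit → 3 binary bits:
  1 = 001
  2 = 010
  6 = 110
  5 = 101
  4 = 100
  3 = 011
Concatenate: 001 010 110 101 100 011
= 001010110101100011


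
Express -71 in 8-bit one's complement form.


Original: 01000111
Invert all bits:
  bit 0: 0 → 1
  bit 1: 1 → 0
  bit 2: 0 → 1
  bit 3: 0 → 1
  bit 4: 0 → 1
  bit 5: 1 → 0
  bit 6: 1 → 0
  bit 7: 1 → 0
= 10111000


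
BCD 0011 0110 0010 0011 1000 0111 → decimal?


Each 4-bit group → digit:
  0011 → 3
  0110 → 6
  0010 → 2
  0011 → 3
  1000 → 8
  0111 → 7
= 362387


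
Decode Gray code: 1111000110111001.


Gray code: 1111000110111001
MSB stays the same: 1
Each subsequent bit = prev_binary XOR current_gray:
  B[1] = 1 XOR 1 = 0
  B[2] = 0 XOR 1 = 1
  B[3] = 1 XOR 1 = 0
  B[4] = 0 XOR 0 = 0
  B[5] = 0 XOR 0 = 0
  B[6] = 0 XOR 0 = 0
  B[7] = 0 XOR 1 = 1
  B[8] = 1 XOR 1 = 0
  B[9] = 0 XOR 0 = 0
  B[10] = 0 XOR 1 = 1
  B[11] = 1 XOR 1 = 0
  B[12] = 0 XOR 1 = 1
  B[13] = 1 XOR 0 = 1
  B[14] = 1 XOR 0 = 1
  B[15] = 1 XOR 1 = 0
= 1010000100101110 (41262 decimal)


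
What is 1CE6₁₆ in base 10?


Positional values:
Position 0: 6 × 16^0 = 6 × 1 = 6
Position 1: E × 16^1 = 14 × 16 = 224
Position 2: C × 16^2 = 12 × 256 = 3072
Position 3: 1 × 16^3 = 1 × 4096 = 4096
Sum = 6 + 224 + 3072 + 4096
= 7398


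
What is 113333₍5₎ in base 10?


Positional values (base 5):
  3 × 5^0 = 3 × 1 = 3
  3 × 5^1 = 3 × 5 = 15
  3 × 5^2 = 3 × 25 = 75
  3 × 5^3 = 3 × 125 = 375
  1 × 5^4 = 1 × 625 = 625
  1 × 5^5 = 1 × 3125 = 3125
Sum = 3 + 15 + 75 + 375 + 625 + 3125
= 4218


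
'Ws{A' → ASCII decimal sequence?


String: 'Ws{A'  (4 characters)
Per-character ASCII lookup:
  'W': uppercase starts at 65: 'W' = 65 + 22 = 87
  's': lowercase starts at 97: 's' = 97 + 18 = 115
  '{': special character: '{' = 123
  'A': uppercase starts at 65: 'A' = 65 + 0 = 65
= 87 115 123 65


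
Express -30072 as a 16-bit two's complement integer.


Original: 0111010101111000
Step 1 - Invert all bits: 1000101010000111
Step 2 - Add 1: 1000101010000111 + 1
= 1000101010001000 (represents -30072)


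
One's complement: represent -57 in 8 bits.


Original: 00111001
Invert all bits:
  bit 0: 0 → 1
  bit 1: 0 → 1
  bit 2: 1 → 0
  bit 3: 1 → 0
  bit 4: 1 → 0
  bit 5: 0 → 1
  bit 6: 0 → 1
  bit 7: 1 → 0
= 11000110


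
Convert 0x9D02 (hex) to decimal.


Positional values:
Position 0: 2 × 16^0 = 2 × 1 = 2
Position 1: 0 × 16^1 = 0 × 16 = 0
Position 2: D × 16^2 = 13 × 256 = 3328
Position 3: 9 × 16^3 = 9 × 4096 = 36864
Sum = 2 + 0 + 3328 + 36864
= 40194


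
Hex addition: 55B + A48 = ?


Align and add column by column (LSB to MSB, each column mod 16 with carry):
  055B
+ 0A48
  ----
  col 0: B(11) + 8(8) + 0 (carry in) = 19 → 3(3), carry out 1
  col 1: 5(5) + 4(4) + 1 (carry in) = 10 → A(10), carry out 0
  col 2: 5(5) + A(10) + 0 (carry in) = 15 → F(15), carry out 0
  col 3: 0(0) + 0(0) + 0 (carry in) = 0 → 0(0), carry out 0
Reading digits MSB→LSB: 0FA3
Strip leading zeros: FA3
= 0xFA3


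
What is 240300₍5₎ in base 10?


Positional values (base 5):
  0 × 5^0 = 0 × 1 = 0
  0 × 5^1 = 0 × 5 = 0
  3 × 5^2 = 3 × 25 = 75
  0 × 5^3 = 0 × 125 = 0
  4 × 5^4 = 4 × 625 = 2500
  2 × 5^5 = 2 × 3125 = 6250
Sum = 0 + 0 + 75 + 0 + 2500 + 6250
= 8825


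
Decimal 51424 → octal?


Divide by 8 repeatedly:
51424 ÷ 8 = 6428 remainder 0
6428 ÷ 8 = 803 remainder 4
803 ÷ 8 = 100 remainder 3
100 ÷ 8 = 12 remainder 4
12 ÷ 8 = 1 remainder 4
1 ÷ 8 = 0 remainder 1
Reading remainders bottom-up:
= 0o144340


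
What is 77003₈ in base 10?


Positional values:
Position 0: 3 × 8^0 = 3
Position 1: 0 × 8^1 = 0
Position 2: 0 × 8^2 = 0
Position 3: 7 × 8^3 = 3584
Position 4: 7 × 8^4 = 28672
Sum = 3 + 0 + 0 + 3584 + 28672
= 32259


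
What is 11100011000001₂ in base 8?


Group into 3-bit groups: 011100011000001
  011 = 3
  100 = 4
  011 = 3
  000 = 0
  001 = 1
= 0o34301


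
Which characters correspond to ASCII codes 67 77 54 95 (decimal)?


Codes (decimal): 67 77 54 95
Per-code ASCII lookup:
  67  (range 65-90: uppercase, 67 - 65 = 2) → 'C'
  77  (range 65-90: uppercase, 77 - 65 = 12) → 'M'
  54  (range 48-57: digits, 54 - 48 = 6) → '6'
  95  (special character) → '_'
= 'CM6_'


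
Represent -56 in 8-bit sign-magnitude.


Sign bit: 1 (negative)
Magnitude: 56 = 0111000
= 10111000


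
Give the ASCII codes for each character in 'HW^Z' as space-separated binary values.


String: 'HW^Z'  (4 characters)
Per-character ASCII lookup:
  'H': uppercase starts at 65: 'H' = 65 + 7 = 72 → 1001000
  'W': uppercase starts at 65: 'W' = 65 + 22 = 87 → 1010111
  '^': special character: '^' = 94 → 1011110
  'Z': uppercase starts at 65: 'Z' = 65 + 25 = 90 → 1011010
= 1001000 1010111 1011110 1011010


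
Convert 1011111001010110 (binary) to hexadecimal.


Group into 4-bit nibbles: 1011111001010110
  1011 = B
  1110 = E
  0101 = 5
  0110 = 6
= 0xBE56


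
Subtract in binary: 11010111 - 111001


Align and subtract column by column (LSB to MSB, borrowing when needed):
  11010111
- 00111001
  --------
  col 0: (1 - 0 borrow-in) - 1 → 1 - 1 = 0, borrow out 0
  col 1: (1 - 0 borrow-in) - 0 → 1 - 0 = 1, borrow out 0
  col 2: (1 - 0 borrow-in) - 0 → 1 - 0 = 1, borrow out 0
  col 3: (0 - 0 borrow-in) - 1 → borrow from next column: (0+2) - 1 = 1, borrow out 1
  col 4: (1 - 1 borrow-in) - 1 → borrow from next column: (0+2) - 1 = 1, borrow out 1
  col 5: (0 - 1 borrow-in) - 1 → borrow from next column: (-1+2) - 1 = 0, borrow out 1
  col 6: (1 - 1 borrow-in) - 0 → 0 - 0 = 0, borrow out 0
  col 7: (1 - 0 borrow-in) - 0 → 1 - 0 = 1, borrow out 0
Reading bits MSB→LSB: 10011110
Strip leading zeros: 10011110
= 10011110


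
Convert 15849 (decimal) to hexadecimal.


Divide by 16 repeatedly:
15849 ÷ 16 = 990 remainder 9 (9)
990 ÷ 16 = 61 remainder 14 (E)
61 ÷ 16 = 3 remainder 13 (D)
3 ÷ 16 = 0 remainder 3 (3)
Reading remainders bottom-up:
= 0x3DE9


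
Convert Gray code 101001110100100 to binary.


Gray code: 101001110100100
MSB stays the same: 1
Each subsequent bit = prev_binary XOR current_gray:
  B[1] = 1 XOR 0 = 1
  B[2] = 1 XOR 1 = 0
  B[3] = 0 XOR 0 = 0
  B[4] = 0 XOR 0 = 0
  B[5] = 0 XOR 1 = 1
  B[6] = 1 XOR 1 = 0
  B[7] = 0 XOR 1 = 1
  B[8] = 1 XOR 0 = 1
  B[9] = 1 XOR 1 = 0
  B[10] = 0 XOR 0 = 0
  B[11] = 0 XOR 0 = 0
  B[12] = 0 XOR 1 = 1
  B[13] = 1 XOR 0 = 1
  B[14] = 1 XOR 0 = 1
= 110001011000111 (25287 decimal)


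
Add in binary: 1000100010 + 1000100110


Align and add column by column (LSB to MSB, carry propagating):
  01000100010
+ 01000100110
  -----------
  col 0: 0 + 0 + 0 (carry in) = 0 → bit 0, carry out 0
  col 1: 1 + 1 + 0 (carry in) = 2 → bit 0, carry out 1
  col 2: 0 + 1 + 1 (carry in) = 2 → bit 0, carry out 1
  col 3: 0 + 0 + 1 (carry in) = 1 → bit 1, carry out 0
  col 4: 0 + 0 + 0 (carry in) = 0 → bit 0, carry out 0
  col 5: 1 + 1 + 0 (carry in) = 2 → bit 0, carry out 1
  col 6: 0 + 0 + 1 (carry in) = 1 → bit 1, carry out 0
  col 7: 0 + 0 + 0 (carry in) = 0 → bit 0, carry out 0
  col 8: 0 + 0 + 0 (carry in) = 0 → bit 0, carry out 0
  col 9: 1 + 1 + 0 (carry in) = 2 → bit 0, carry out 1
  col 10: 0 + 0 + 1 (carry in) = 1 → bit 1, carry out 0
Reading bits MSB→LSB: 10001001000
Strip leading zeros: 10001001000
= 10001001000


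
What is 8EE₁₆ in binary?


Each hex digit → 4 binary bits:
  8 = 1000
  E = 1110
  E = 1110
Concatenate: 1000 1110 1110
= 100011101110


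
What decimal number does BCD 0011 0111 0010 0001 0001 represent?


Each 4-bit group → digit:
  0011 → 3
  0111 → 7
  0010 → 2
  0001 → 1
  0001 → 1
= 37211


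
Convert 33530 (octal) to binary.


Each octal digit → 3 binary bits:
  3 = 011
  3 = 011
  5 = 101
  3 = 011
  0 = 000
Concatenate: 011 011 101 011 000
= 011011101011000


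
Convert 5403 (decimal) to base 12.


Divide by 12 repeatedly:
5403 ÷ 12 = 450 remainder 3
450 ÷ 12 = 37 remainder 6
37 ÷ 12 = 3 remainder 1
3 ÷ 12 = 0 remainder 3
Reading remainders bottom-up:
= 3163


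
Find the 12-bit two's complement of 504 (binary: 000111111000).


Original: 000111111000
Step 1 - Invert all bits: 111000000111
Step 2 - Add 1: 111000000111 + 1
= 111000001000 (represents -504)


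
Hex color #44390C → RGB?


Hex: #44390C
R = 44₁₆ = 68
G = 39₁₆ = 57
B = 0C₁₆ = 12
= RGB(68, 57, 12)


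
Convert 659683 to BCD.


Each digit → 4-bit binary:
  6 → 0110
  5 → 0101
  9 → 1001
  6 → 0110
  8 → 1000
  3 → 0011
= 0110 0101 1001 0110 1000 0011


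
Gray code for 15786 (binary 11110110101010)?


Binary: 11110110101010
Gray code: G = B XOR (B >> 1)
B >> 1 = 01111011010101
11110110101010 XOR 01111011010101:
  1 XOR 0 = 1
  1 XOR 1 = 0
  1 XOR 1 = 0
  1 XOR 1 = 0
  0 XOR 1 = 1
  1 XOR 0 = 1
  1 XOR 1 = 0
  0 XOR 1 = 1
  1 XOR 0 = 1
  0 XOR 1 = 1
  1 XOR 0 = 1
  0 XOR 1 = 1
  1 XOR 0 = 1
  0 XOR 1 = 1
= 10001101111111


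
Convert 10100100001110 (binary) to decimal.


Positional values:
Bit 1: 1 × 2^1 = 2
Bit 2: 1 × 2^2 = 4
Bit 3: 1 × 2^3 = 8
Bit 8: 1 × 2^8 = 256
Bit 11: 1 × 2^11 = 2048
Bit 13: 1 × 2^13 = 8192
Sum = 2 + 4 + 8 + 256 + 2048 + 8192
= 10510


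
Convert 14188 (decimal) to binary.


Divide by 2 repeatedly:
14188 ÷ 2 = 7094 remainder 0
7094 ÷ 2 = 3547 remainder 0
3547 ÷ 2 = 1773 remainder 1
1773 ÷ 2 = 886 remainder 1
886 ÷ 2 = 443 remainder 0
443 ÷ 2 = 221 remainder 1
221 ÷ 2 = 110 remainder 1
110 ÷ 2 = 55 remainder 0
55 ÷ 2 = 27 remainder 1
27 ÷ 2 = 13 remainder 1
13 ÷ 2 = 6 remainder 1
6 ÷ 2 = 3 remainder 0
3 ÷ 2 = 1 remainder 1
1 ÷ 2 = 0 remainder 1
Reading remainders bottom-up:
= 11011101101100


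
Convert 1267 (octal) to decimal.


Positional values:
Position 0: 7 × 8^0 = 7
Position 1: 6 × 8^1 = 48
Position 2: 2 × 8^2 = 128
Position 3: 1 × 8^3 = 512
Sum = 7 + 48 + 128 + 512
= 695
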